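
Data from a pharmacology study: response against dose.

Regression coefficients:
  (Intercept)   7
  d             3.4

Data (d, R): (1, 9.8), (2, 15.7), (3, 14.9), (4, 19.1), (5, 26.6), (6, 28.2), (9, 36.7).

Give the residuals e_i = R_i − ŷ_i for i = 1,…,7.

-0.6, 1.9, -2.3, -1.5, 2.6, 0.8, -0.9

d=1: ŷ = 7 + 3.4·1 = 10.4; e = 9.8 − 10.4 = -0.6
d=2: ŷ = 7 + 3.4·2 = 13.8; e = 15.7 − 13.8 = 1.9
d=3: ŷ = 7 + 3.4·3 = 17.2; e = 14.9 − 17.2 = -2.3
d=4: ŷ = 7 + 3.4·4 = 20.6; e = 19.1 − 20.6 = -1.5
d=5: ŷ = 7 + 3.4·5 = 24; e = 26.6 − 24 = 2.6
d=6: ŷ = 7 + 3.4·6 = 27.4; e = 28.2 − 27.4 = 0.8
d=9: ŷ = 7 + 3.4·9 = 37.6; e = 36.7 − 37.6 = -0.9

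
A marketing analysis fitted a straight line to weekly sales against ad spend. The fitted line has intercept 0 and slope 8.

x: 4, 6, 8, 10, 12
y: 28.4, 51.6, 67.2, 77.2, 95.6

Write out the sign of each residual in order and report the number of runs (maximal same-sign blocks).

3 runs

x=4: ŷ = 8·4 = 32; e = 28.4 − 32 = -3.6
x=6: ŷ = 8·6 = 48; e = 51.6 − 48 = 3.6
x=8: ŷ = 8·8 = 64; e = 67.2 − 64 = 3.2
x=10: ŷ = 8·10 = 80; e = 77.2 − 80 = -2.8
x=12: ŷ = 8·12 = 96; e = 95.6 − 96 = -0.4
Signs: − + + − −
Runs: −×1, +×2, −×2 → 3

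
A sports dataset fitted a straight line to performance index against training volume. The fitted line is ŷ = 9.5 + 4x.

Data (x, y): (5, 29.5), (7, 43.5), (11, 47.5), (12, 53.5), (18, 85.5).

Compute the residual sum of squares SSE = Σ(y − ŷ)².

SSE = 104

x=5: ŷ = 9.5 + 4·5 = 29.5; e = 29.5 − 29.5 = 0
x=7: ŷ = 9.5 + 4·7 = 37.5; e = 43.5 − 37.5 = 6
x=11: ŷ = 9.5 + 4·11 = 53.5; e = 47.5 − 53.5 = -6
x=12: ŷ = 9.5 + 4·12 = 57.5; e = 53.5 − 57.5 = -4
x=18: ŷ = 9.5 + 4·18 = 81.5; e = 85.5 − 81.5 = 4
SSE = 0 + 36 + 36 + 16 + 16 = 104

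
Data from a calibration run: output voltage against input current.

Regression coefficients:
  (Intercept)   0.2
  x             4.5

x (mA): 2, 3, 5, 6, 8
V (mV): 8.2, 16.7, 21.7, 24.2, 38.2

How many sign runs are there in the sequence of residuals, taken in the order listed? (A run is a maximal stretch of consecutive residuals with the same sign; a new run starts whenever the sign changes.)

4 runs

x=2: ŷ = 0.2 + 4.5·2 = 9.2; r = 8.2 − 9.2 = -1
x=3: ŷ = 0.2 + 4.5·3 = 13.7; r = 16.7 − 13.7 = 3
x=5: ŷ = 0.2 + 4.5·5 = 22.7; r = 21.7 − 22.7 = -1
x=6: ŷ = 0.2 + 4.5·6 = 27.2; r = 24.2 − 27.2 = -3
x=8: ŷ = 0.2 + 4.5·8 = 36.2; r = 38.2 − 36.2 = 2
Signs: − + − − +
Runs: −×1, +×1, −×2, +×1 → 4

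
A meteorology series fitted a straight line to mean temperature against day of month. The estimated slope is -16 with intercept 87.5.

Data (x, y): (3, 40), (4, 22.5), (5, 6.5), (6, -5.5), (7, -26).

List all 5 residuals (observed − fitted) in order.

0.5, -1, -1, 3, -1.5

x=3: ŷ = 87.5 − 16·3 = 39.5; e = 40 − 39.5 = 0.5
x=4: ŷ = 87.5 − 16·4 = 23.5; e = 22.5 − 23.5 = -1
x=5: ŷ = 87.5 − 16·5 = 7.5; e = 6.5 − 7.5 = -1
x=6: ŷ = 87.5 − 16·6 = -8.5; e = -5.5 − (-8.5) = 3
x=7: ŷ = 87.5 − 16·7 = -24.5; e = -26 − (-24.5) = -1.5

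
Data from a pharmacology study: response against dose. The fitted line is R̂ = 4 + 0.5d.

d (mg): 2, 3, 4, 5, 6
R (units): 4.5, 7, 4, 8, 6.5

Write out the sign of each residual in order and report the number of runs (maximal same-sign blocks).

d=2: R̂ = 4 + 0.5·2 = 5; e = 4.5 − 5 = -0.5
d=3: R̂ = 4 + 0.5·3 = 5.5; e = 7 − 5.5 = 1.5
d=4: R̂ = 4 + 0.5·4 = 6; e = 4 − 6 = -2
d=5: R̂ = 4 + 0.5·5 = 6.5; e = 8 − 6.5 = 1.5
d=6: R̂ = 4 + 0.5·6 = 7; e = 6.5 − 7 = -0.5
Signs: − + − + −
Runs: −×1, +×1, −×1, +×1, −×1 → 5

5 runs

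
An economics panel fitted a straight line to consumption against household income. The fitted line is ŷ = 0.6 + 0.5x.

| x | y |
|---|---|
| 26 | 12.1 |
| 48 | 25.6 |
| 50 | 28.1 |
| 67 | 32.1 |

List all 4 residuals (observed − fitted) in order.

x=26: ŷ = 0.6 + 0.5·26 = 13.6; r = 12.1 − 13.6 = -1.5
x=48: ŷ = 0.6 + 0.5·48 = 24.6; r = 25.6 − 24.6 = 1
x=50: ŷ = 0.6 + 0.5·50 = 25.6; r = 28.1 − 25.6 = 2.5
x=67: ŷ = 0.6 + 0.5·67 = 34.1; r = 32.1 − 34.1 = -2

-1.5, 1, 2.5, -2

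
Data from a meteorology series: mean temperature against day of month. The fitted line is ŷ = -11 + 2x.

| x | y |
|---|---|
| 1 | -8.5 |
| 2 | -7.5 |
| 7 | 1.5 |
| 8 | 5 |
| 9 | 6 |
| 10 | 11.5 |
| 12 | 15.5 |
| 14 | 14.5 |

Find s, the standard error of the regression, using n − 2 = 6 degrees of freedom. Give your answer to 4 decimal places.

s = 1.9365

x=1: ŷ = -11 + 2·1 = -9; e = -8.5 − (-9) = 0.5
x=2: ŷ = -11 + 2·2 = -7; e = -7.5 − (-7) = -0.5
x=7: ŷ = -11 + 2·7 = 3; e = 1.5 − 3 = -1.5
x=8: ŷ = -11 + 2·8 = 5; e = 5 − 5 = 0
x=9: ŷ = -11 + 2·9 = 7; e = 6 − 7 = -1
x=10: ŷ = -11 + 2·10 = 9; e = 11.5 − 9 = 2.5
x=12: ŷ = -11 + 2·12 = 13; e = 15.5 − 13 = 2.5
x=14: ŷ = -11 + 2·14 = 17; e = 14.5 − 17 = -2.5
SSE = 0.25 + 0.25 + 2.25 + 0 + 1 + 6.25 + 6.25 + 6.25 = 22.5
s = √(22.5/6) = √3.75 ≈ 1.9365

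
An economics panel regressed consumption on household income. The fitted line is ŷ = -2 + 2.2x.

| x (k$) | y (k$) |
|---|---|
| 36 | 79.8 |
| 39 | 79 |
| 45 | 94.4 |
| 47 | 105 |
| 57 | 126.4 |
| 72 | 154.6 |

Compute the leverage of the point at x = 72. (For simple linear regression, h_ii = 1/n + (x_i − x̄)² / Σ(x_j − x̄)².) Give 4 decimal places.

h = 0.7496

x̄ = (36 + 39 + 45 + 47 + 57 + 72)/6 = 49.3333
Σ(x − x̄)² = 177.778 + 106.778 + 18.7778 + 5.44444 + 58.7778 + 513.778 = 881.333
h = 1/6 + (22.6667)²/881.333 = 0.166667 + 0.582955 = 0.7496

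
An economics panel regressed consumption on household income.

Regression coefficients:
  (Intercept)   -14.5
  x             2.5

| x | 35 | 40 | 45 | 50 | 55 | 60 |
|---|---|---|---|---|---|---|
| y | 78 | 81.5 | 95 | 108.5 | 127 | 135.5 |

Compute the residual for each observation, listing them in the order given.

x=35: ŷ = -14.5 + 2.5·35 = 73; e = 78 − 73 = 5
x=40: ŷ = -14.5 + 2.5·40 = 85.5; e = 81.5 − 85.5 = -4
x=45: ŷ = -14.5 + 2.5·45 = 98; e = 95 − 98 = -3
x=50: ŷ = -14.5 + 2.5·50 = 110.5; e = 108.5 − 110.5 = -2
x=55: ŷ = -14.5 + 2.5·55 = 123; e = 127 − 123 = 4
x=60: ŷ = -14.5 + 2.5·60 = 135.5; e = 135.5 − 135.5 = 0

5, -4, -3, -2, 4, 0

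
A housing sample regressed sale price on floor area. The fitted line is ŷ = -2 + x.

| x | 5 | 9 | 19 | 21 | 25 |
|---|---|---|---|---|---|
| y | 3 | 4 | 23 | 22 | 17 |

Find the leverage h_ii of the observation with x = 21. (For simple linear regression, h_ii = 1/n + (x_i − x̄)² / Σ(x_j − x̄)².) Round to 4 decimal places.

h = 0.2949

x̄ = (5 + 9 + 19 + 21 + 25)/5 = 15.8
Σ(x − x̄)² = 116.64 + 46.24 + 10.24 + 27.04 + 84.64 = 284.8
h = 1/5 + (5.2)²/284.8 = 0.2 + 0.0949438 = 0.2949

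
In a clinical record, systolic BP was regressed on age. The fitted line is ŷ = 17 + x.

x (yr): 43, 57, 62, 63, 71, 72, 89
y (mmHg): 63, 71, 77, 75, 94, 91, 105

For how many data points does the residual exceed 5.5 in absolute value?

1

x=43: ŷ = 17 + 43 = 60; r = 63 − 60 = 3
x=57: ŷ = 17 + 57 = 74; r = 71 − 74 = -3
x=62: ŷ = 17 + 62 = 79; r = 77 − 79 = -2
x=63: ŷ = 17 + 63 = 80; r = 75 − 80 = -5
x=71: ŷ = 17 + 71 = 88; r = 94 − 88 = 6
x=72: ŷ = 17 + 72 = 89; r = 91 − 89 = 2
x=89: ŷ = 17 + 89 = 106; r = 105 − 106 = -1
|r| > 5.5: x=71 (|r|=6) → 1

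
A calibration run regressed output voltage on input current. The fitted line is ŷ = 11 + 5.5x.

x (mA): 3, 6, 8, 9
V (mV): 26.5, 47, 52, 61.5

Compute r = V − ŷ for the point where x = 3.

ŷ = 11 + 5.5·3 = 27.5
r = 26.5 − 27.5 = -1

r = -1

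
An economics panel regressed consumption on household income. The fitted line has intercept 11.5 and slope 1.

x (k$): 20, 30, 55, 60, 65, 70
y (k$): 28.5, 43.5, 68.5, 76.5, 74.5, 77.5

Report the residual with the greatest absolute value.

r = 5

x=20: ŷ = 11.5 + 20 = 31.5; r = 28.5 − 31.5 = -3
x=30: ŷ = 11.5 + 30 = 41.5; r = 43.5 − 41.5 = 2
x=55: ŷ = 11.5 + 55 = 66.5; r = 68.5 − 66.5 = 2
x=60: ŷ = 11.5 + 60 = 71.5; r = 76.5 − 71.5 = 5
x=65: ŷ = 11.5 + 65 = 76.5; r = 74.5 − 76.5 = -2
x=70: ŷ = 11.5 + 70 = 81.5; r = 77.5 − 81.5 = -4
Largest |r| is 5 at x = 60, residual 5.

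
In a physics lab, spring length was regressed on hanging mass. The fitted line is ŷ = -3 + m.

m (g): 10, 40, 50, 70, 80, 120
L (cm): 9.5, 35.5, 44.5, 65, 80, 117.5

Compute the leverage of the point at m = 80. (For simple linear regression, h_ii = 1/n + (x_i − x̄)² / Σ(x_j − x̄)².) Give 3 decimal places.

h = 0.214

m̄ = (10 + 40 + 50 + 70 + 80 + 120)/6 = 61.6667
Σ(m − m̄)² = 2669.44 + 469.444 + 136.111 + 69.4444 + 336.111 + 3402.78 = 7083.33
h = 1/6 + (18.3333)²/7083.33 = 0.166667 + 0.047451 = 0.214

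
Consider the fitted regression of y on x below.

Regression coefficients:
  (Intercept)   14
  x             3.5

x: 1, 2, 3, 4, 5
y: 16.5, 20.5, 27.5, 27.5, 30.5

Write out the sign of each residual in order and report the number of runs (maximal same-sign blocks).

3 runs

x=1: ŷ = 14 + 3.5·1 = 17.5; e = 16.5 − 17.5 = -1
x=2: ŷ = 14 + 3.5·2 = 21; e = 20.5 − 21 = -0.5
x=3: ŷ = 14 + 3.5·3 = 24.5; e = 27.5 − 24.5 = 3
x=4: ŷ = 14 + 3.5·4 = 28; e = 27.5 − 28 = -0.5
x=5: ŷ = 14 + 3.5·5 = 31.5; e = 30.5 − 31.5 = -1
Signs: − − + − −
Runs: −×2, +×1, −×2 → 3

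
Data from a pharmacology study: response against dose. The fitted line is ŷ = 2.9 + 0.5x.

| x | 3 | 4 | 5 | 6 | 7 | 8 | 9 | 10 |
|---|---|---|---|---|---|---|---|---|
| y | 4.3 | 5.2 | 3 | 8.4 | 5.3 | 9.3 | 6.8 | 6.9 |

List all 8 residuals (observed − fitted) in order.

-0.1, 0.3, -2.4, 2.5, -1.1, 2.4, -0.6, -1

x=3: ŷ = 2.9 + 0.5·3 = 4.4; r = 4.3 − 4.4 = -0.1
x=4: ŷ = 2.9 + 0.5·4 = 4.9; r = 5.2 − 4.9 = 0.3
x=5: ŷ = 2.9 + 0.5·5 = 5.4; r = 3 − 5.4 = -2.4
x=6: ŷ = 2.9 + 0.5·6 = 5.9; r = 8.4 − 5.9 = 2.5
x=7: ŷ = 2.9 + 0.5·7 = 6.4; r = 5.3 − 6.4 = -1.1
x=8: ŷ = 2.9 + 0.5·8 = 6.9; r = 9.3 − 6.9 = 2.4
x=9: ŷ = 2.9 + 0.5·9 = 7.4; r = 6.8 − 7.4 = -0.6
x=10: ŷ = 2.9 + 0.5·10 = 7.9; r = 6.9 − 7.9 = -1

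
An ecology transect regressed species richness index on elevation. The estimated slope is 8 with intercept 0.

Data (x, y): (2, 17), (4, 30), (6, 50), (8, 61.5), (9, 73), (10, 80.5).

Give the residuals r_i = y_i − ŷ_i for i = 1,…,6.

x=2: ŷ = 8·2 = 16; r = 17 − 16 = 1
x=4: ŷ = 8·4 = 32; r = 30 − 32 = -2
x=6: ŷ = 8·6 = 48; r = 50 − 48 = 2
x=8: ŷ = 8·8 = 64; r = 61.5 − 64 = -2.5
x=9: ŷ = 8·9 = 72; r = 73 − 72 = 1
x=10: ŷ = 8·10 = 80; r = 80.5 − 80 = 0.5

1, -2, 2, -2.5, 1, 0.5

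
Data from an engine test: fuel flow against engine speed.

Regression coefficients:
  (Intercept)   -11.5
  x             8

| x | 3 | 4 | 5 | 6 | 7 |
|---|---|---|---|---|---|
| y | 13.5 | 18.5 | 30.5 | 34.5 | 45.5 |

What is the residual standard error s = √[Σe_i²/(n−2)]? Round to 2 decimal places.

x=3: ŷ = -11.5 + 8·3 = 12.5; e = 13.5 − 12.5 = 1
x=4: ŷ = -11.5 + 8·4 = 20.5; e = 18.5 − 20.5 = -2
x=5: ŷ = -11.5 + 8·5 = 28.5; e = 30.5 − 28.5 = 2
x=6: ŷ = -11.5 + 8·6 = 36.5; e = 34.5 − 36.5 = -2
x=7: ŷ = -11.5 + 8·7 = 44.5; e = 45.5 − 44.5 = 1
SSE = 1 + 4 + 4 + 4 + 1 = 14
s = √(14/3) = √4.66667 ≈ 2.16

s = 2.16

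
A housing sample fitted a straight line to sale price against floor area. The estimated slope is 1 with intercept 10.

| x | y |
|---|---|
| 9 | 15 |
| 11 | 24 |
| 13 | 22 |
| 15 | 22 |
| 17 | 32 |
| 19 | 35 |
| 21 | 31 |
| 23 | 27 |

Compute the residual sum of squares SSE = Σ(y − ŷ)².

SSE = 132

x=9: ŷ = 10 + 9 = 19; r = 15 − 19 = -4
x=11: ŷ = 10 + 11 = 21; r = 24 − 21 = 3
x=13: ŷ = 10 + 13 = 23; r = 22 − 23 = -1
x=15: ŷ = 10 + 15 = 25; r = 22 − 25 = -3
x=17: ŷ = 10 + 17 = 27; r = 32 − 27 = 5
x=19: ŷ = 10 + 19 = 29; r = 35 − 29 = 6
x=21: ŷ = 10 + 21 = 31; r = 31 − 31 = 0
x=23: ŷ = 10 + 23 = 33; r = 27 − 33 = -6
SSE = 16 + 9 + 1 + 9 + 25 + 36 + 0 + 36 = 132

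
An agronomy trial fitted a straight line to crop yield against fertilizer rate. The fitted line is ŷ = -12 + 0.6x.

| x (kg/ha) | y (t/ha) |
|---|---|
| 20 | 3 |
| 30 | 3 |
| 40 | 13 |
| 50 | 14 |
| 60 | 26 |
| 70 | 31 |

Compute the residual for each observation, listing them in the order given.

x=20: ŷ = -12 + 0.6·20 = 0; r = 3 − 0 = 3
x=30: ŷ = -12 + 0.6·30 = 6; r = 3 − 6 = -3
x=40: ŷ = -12 + 0.6·40 = 12; r = 13 − 12 = 1
x=50: ŷ = -12 + 0.6·50 = 18; r = 14 − 18 = -4
x=60: ŷ = -12 + 0.6·60 = 24; r = 26 − 24 = 2
x=70: ŷ = -12 + 0.6·70 = 30; r = 31 − 30 = 1

3, -3, 1, -4, 2, 1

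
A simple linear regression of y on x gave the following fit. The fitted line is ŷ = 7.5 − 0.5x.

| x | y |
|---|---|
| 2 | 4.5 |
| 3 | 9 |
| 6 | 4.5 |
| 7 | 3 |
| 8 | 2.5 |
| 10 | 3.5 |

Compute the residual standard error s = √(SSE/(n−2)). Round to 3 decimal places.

x=2: ŷ = 7.5 − 0.5·2 = 6.5; e = 4.5 − 6.5 = -2
x=3: ŷ = 7.5 − 0.5·3 = 6; e = 9 − 6 = 3
x=6: ŷ = 7.5 − 0.5·6 = 4.5; e = 4.5 − 4.5 = 0
x=7: ŷ = 7.5 − 0.5·7 = 4; e = 3 − 4 = -1
x=8: ŷ = 7.5 − 0.5·8 = 3.5; e = 2.5 − 3.5 = -1
x=10: ŷ = 7.5 − 0.5·10 = 2.5; e = 3.5 − 2.5 = 1
SSE = 4 + 9 + 0 + 1 + 1 + 1 = 16
s = √(16/4) = √4 ≈ 2.000

s = 2.000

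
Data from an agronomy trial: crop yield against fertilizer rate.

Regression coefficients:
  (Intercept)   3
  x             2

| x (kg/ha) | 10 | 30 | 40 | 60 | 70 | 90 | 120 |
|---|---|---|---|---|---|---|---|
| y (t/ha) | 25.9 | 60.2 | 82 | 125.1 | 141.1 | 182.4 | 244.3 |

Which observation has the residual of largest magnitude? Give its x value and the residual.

x=10: ŷ = 3 + 2·10 = 23; e = 25.9 − 23 = 2.9
x=30: ŷ = 3 + 2·30 = 63; e = 60.2 − 63 = -2.8
x=40: ŷ = 3 + 2·40 = 83; e = 82 − 83 = -1
x=60: ŷ = 3 + 2·60 = 123; e = 125.1 − 123 = 2.1
x=70: ŷ = 3 + 2·70 = 143; e = 141.1 − 143 = -1.9
x=90: ŷ = 3 + 2·90 = 183; e = 182.4 − 183 = -0.6
x=120: ŷ = 3 + 2·120 = 243; e = 244.3 − 243 = 1.3
Largest |e| is 2.9 at x = 10, residual 2.9.

x = 10, e = 2.9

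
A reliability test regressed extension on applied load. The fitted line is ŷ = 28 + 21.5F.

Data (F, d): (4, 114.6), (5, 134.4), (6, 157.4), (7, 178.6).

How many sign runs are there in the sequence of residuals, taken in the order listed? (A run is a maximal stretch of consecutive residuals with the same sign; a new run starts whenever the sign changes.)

F=4: ŷ = 28 + 21.5·4 = 114; e = 114.6 − 114 = 0.6
F=5: ŷ = 28 + 21.5·5 = 135.5; e = 134.4 − 135.5 = -1.1
F=6: ŷ = 28 + 21.5·6 = 157; e = 157.4 − 157 = 0.4
F=7: ŷ = 28 + 21.5·7 = 178.5; e = 178.6 − 178.5 = 0.1
Signs: + − + +
Runs: +×1, −×1, +×2 → 3

3 runs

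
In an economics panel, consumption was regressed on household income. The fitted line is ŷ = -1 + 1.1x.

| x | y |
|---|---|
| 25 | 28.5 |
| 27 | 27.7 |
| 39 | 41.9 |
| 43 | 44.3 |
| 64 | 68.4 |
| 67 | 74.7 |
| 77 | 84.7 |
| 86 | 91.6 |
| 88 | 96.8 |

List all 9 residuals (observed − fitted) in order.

2, -1, 0, -2, -1, 2, 1, -2, 1

x=25: ŷ = -1 + 1.1·25 = 26.5; e = 28.5 − 26.5 = 2
x=27: ŷ = -1 + 1.1·27 = 28.7; e = 27.7 − 28.7 = -1
x=39: ŷ = -1 + 1.1·39 = 41.9; e = 41.9 − 41.9 = 0
x=43: ŷ = -1 + 1.1·43 = 46.3; e = 44.3 − 46.3 = -2
x=64: ŷ = -1 + 1.1·64 = 69.4; e = 68.4 − 69.4 = -1
x=67: ŷ = -1 + 1.1·67 = 72.7; e = 74.7 − 72.7 = 2
x=77: ŷ = -1 + 1.1·77 = 83.7; e = 84.7 − 83.7 = 1
x=86: ŷ = -1 + 1.1·86 = 93.6; e = 91.6 − 93.6 = -2
x=88: ŷ = -1 + 1.1·88 = 95.8; e = 96.8 − 95.8 = 1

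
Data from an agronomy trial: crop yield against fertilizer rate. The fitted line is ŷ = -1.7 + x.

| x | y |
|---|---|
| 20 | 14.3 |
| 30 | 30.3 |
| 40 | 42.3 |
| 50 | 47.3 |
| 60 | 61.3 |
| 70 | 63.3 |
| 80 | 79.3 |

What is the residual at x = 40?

ŷ = -1.7 + 40 = 38.3
e = 42.3 − 38.3 = 4

e = 4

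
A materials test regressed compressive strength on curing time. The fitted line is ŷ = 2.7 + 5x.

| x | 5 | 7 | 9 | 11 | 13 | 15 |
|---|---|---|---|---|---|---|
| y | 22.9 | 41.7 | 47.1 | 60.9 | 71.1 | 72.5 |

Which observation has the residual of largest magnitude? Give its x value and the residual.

x=5: ŷ = 2.7 + 5·5 = 27.7; r = 22.9 − 27.7 = -4.8
x=7: ŷ = 2.7 + 5·7 = 37.7; r = 41.7 − 37.7 = 4
x=9: ŷ = 2.7 + 5·9 = 47.7; r = 47.1 − 47.7 = -0.6
x=11: ŷ = 2.7 + 5·11 = 57.7; r = 60.9 − 57.7 = 3.2
x=13: ŷ = 2.7 + 5·13 = 67.7; r = 71.1 − 67.7 = 3.4
x=15: ŷ = 2.7 + 5·15 = 77.7; r = 72.5 − 77.7 = -5.2
Largest |r| is 5.2 at x = 15, residual -5.2.

x = 15, r = -5.2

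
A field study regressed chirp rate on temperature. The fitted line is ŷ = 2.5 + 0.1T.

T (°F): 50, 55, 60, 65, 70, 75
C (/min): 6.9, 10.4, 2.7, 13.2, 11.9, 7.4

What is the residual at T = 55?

e = 2.4

ŷ = 2.5 + 0.1·55 = 8
e = 10.4 − 8 = 2.4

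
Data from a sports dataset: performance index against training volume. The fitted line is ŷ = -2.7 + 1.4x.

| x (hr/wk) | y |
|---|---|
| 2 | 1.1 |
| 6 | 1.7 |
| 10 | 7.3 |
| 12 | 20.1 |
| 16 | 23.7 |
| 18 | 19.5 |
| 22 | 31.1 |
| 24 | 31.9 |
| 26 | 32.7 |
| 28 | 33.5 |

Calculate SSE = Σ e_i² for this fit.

x=2: ŷ = -2.7 + 1.4·2 = 0.1; e = 1.1 − 0.1 = 1
x=6: ŷ = -2.7 + 1.4·6 = 5.7; e = 1.7 − 5.7 = -4
x=10: ŷ = -2.7 + 1.4·10 = 11.3; e = 7.3 − 11.3 = -4
x=12: ŷ = -2.7 + 1.4·12 = 14.1; e = 20.1 − 14.1 = 6
x=16: ŷ = -2.7 + 1.4·16 = 19.7; e = 23.7 − 19.7 = 4
x=18: ŷ = -2.7 + 1.4·18 = 22.5; e = 19.5 − 22.5 = -3
x=22: ŷ = -2.7 + 1.4·22 = 28.1; e = 31.1 − 28.1 = 3
x=24: ŷ = -2.7 + 1.4·24 = 30.9; e = 31.9 − 30.9 = 1
x=26: ŷ = -2.7 + 1.4·26 = 33.7; e = 32.7 − 33.7 = -1
x=28: ŷ = -2.7 + 1.4·28 = 36.5; e = 33.5 − 36.5 = -3
SSE = 1 + 16 + 16 + 36 + 16 + 9 + 9 + 1 + 1 + 9 = 114

SSE = 114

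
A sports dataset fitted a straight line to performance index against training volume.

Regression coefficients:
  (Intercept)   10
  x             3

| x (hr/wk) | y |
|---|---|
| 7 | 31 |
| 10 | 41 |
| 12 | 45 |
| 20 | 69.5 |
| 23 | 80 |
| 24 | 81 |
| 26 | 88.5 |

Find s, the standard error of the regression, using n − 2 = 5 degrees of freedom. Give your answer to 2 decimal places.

x=7: ŷ = 10 + 3·7 = 31; r = 31 − 31 = 0
x=10: ŷ = 10 + 3·10 = 40; r = 41 − 40 = 1
x=12: ŷ = 10 + 3·12 = 46; r = 45 − 46 = -1
x=20: ŷ = 10 + 3·20 = 70; r = 69.5 − 70 = -0.5
x=23: ŷ = 10 + 3·23 = 79; r = 80 − 79 = 1
x=24: ŷ = 10 + 3·24 = 82; r = 81 − 82 = -1
x=26: ŷ = 10 + 3·26 = 88; r = 88.5 − 88 = 0.5
SSE = 0 + 1 + 1 + 0.25 + 1 + 1 + 0.25 = 4.5
s = √(4.5/5) = √0.9 ≈ 0.95

s = 0.95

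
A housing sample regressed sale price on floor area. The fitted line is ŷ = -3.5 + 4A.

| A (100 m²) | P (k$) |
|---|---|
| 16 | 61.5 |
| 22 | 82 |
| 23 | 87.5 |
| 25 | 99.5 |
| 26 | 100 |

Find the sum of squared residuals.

A=16: ŷ = -3.5 + 4·16 = 60.5; e = 61.5 − 60.5 = 1
A=22: ŷ = -3.5 + 4·22 = 84.5; e = 82 − 84.5 = -2.5
A=23: ŷ = -3.5 + 4·23 = 88.5; e = 87.5 − 88.5 = -1
A=25: ŷ = -3.5 + 4·25 = 96.5; e = 99.5 − 96.5 = 3
A=26: ŷ = -3.5 + 4·26 = 100.5; e = 100 − 100.5 = -0.5
SSE = 1 + 6.25 + 1 + 9 + 0.25 = 17.5

SSE = 17.5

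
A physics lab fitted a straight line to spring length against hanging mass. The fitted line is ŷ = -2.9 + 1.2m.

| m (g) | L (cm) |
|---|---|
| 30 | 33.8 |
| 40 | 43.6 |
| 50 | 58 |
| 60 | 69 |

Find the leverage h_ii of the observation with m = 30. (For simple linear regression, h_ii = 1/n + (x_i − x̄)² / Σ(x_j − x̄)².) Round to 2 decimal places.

h = 0.70

m̄ = (30 + 40 + 50 + 60)/4 = 45
Σ(m − m̄)² = 225 + 25 + 25 + 225 = 500
h = 1/4 + (-15)²/500 = 0.25 + 0.45 = 0.70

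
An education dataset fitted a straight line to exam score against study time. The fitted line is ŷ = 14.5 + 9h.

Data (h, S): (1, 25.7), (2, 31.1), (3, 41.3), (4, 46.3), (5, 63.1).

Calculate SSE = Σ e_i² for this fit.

SSE = 37.44

h=1: ŷ = 14.5 + 9·1 = 23.5; e = 25.7 − 23.5 = 2.2
h=2: ŷ = 14.5 + 9·2 = 32.5; e = 31.1 − 32.5 = -1.4
h=3: ŷ = 14.5 + 9·3 = 41.5; e = 41.3 − 41.5 = -0.2
h=4: ŷ = 14.5 + 9·4 = 50.5; e = 46.3 − 50.5 = -4.2
h=5: ŷ = 14.5 + 9·5 = 59.5; e = 63.1 − 59.5 = 3.6
SSE = 4.84 + 1.96 + 0.04 + 17.64 + 12.96 = 37.44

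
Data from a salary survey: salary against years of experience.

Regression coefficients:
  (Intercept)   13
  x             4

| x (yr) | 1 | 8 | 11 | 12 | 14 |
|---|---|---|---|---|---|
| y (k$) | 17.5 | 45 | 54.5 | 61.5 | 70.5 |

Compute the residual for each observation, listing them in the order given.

0.5, 0, -2.5, 0.5, 1.5

x=1: ŷ = 13 + 4·1 = 17; e = 17.5 − 17 = 0.5
x=8: ŷ = 13 + 4·8 = 45; e = 45 − 45 = 0
x=11: ŷ = 13 + 4·11 = 57; e = 54.5 − 57 = -2.5
x=12: ŷ = 13 + 4·12 = 61; e = 61.5 − 61 = 0.5
x=14: ŷ = 13 + 4·14 = 69; e = 70.5 − 69 = 1.5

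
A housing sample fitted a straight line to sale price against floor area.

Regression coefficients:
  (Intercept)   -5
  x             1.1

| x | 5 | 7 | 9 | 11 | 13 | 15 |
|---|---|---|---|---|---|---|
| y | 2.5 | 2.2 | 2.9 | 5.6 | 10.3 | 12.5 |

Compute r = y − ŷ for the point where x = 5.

r = 2

ŷ = -5 + 1.1·5 = 0.5
r = 2.5 − 0.5 = 2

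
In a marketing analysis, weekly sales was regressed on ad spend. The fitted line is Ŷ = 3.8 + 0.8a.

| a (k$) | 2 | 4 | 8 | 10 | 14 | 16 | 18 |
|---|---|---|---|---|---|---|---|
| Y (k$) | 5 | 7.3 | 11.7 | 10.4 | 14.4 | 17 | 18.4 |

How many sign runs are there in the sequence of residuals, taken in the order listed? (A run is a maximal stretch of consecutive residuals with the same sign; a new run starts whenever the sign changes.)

a=2: Ŷ = 3.8 + 0.8·2 = 5.4; r = 5 − 5.4 = -0.4
a=4: Ŷ = 3.8 + 0.8·4 = 7; r = 7.3 − 7 = 0.3
a=8: Ŷ = 3.8 + 0.8·8 = 10.2; r = 11.7 − 10.2 = 1.5
a=10: Ŷ = 3.8 + 0.8·10 = 11.8; r = 10.4 − 11.8 = -1.4
a=14: Ŷ = 3.8 + 0.8·14 = 15; r = 14.4 − 15 = -0.6
a=16: Ŷ = 3.8 + 0.8·16 = 16.6; r = 17 − 16.6 = 0.4
a=18: Ŷ = 3.8 + 0.8·18 = 18.2; r = 18.4 − 18.2 = 0.2
Signs: − + + − − + +
Runs: −×1, +×2, −×2, +×2 → 4

4 runs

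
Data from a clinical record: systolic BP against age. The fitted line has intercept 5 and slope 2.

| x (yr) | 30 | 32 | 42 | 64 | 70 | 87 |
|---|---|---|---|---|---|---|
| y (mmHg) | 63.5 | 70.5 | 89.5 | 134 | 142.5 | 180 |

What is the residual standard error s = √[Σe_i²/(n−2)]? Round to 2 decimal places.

x=30: ŷ = 5 + 2·30 = 65; e = 63.5 − 65 = -1.5
x=32: ŷ = 5 + 2·32 = 69; e = 70.5 − 69 = 1.5
x=42: ŷ = 5 + 2·42 = 89; e = 89.5 − 89 = 0.5
x=64: ŷ = 5 + 2·64 = 133; e = 134 − 133 = 1
x=70: ŷ = 5 + 2·70 = 145; e = 142.5 − 145 = -2.5
x=87: ŷ = 5 + 2·87 = 179; e = 180 − 179 = 1
SSE = 2.25 + 2.25 + 0.25 + 1 + 6.25 + 1 = 13
s = √(13/4) = √3.25 ≈ 1.80

s = 1.80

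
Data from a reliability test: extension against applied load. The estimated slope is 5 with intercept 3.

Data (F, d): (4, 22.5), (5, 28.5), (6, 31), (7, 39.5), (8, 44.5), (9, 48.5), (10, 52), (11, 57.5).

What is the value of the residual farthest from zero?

e = -2

F=4: ŷ = 3 + 5·4 = 23; e = 22.5 − 23 = -0.5
F=5: ŷ = 3 + 5·5 = 28; e = 28.5 − 28 = 0.5
F=6: ŷ = 3 + 5·6 = 33; e = 31 − 33 = -2
F=7: ŷ = 3 + 5·7 = 38; e = 39.5 − 38 = 1.5
F=8: ŷ = 3 + 5·8 = 43; e = 44.5 − 43 = 1.5
F=9: ŷ = 3 + 5·9 = 48; e = 48.5 − 48 = 0.5
F=10: ŷ = 3 + 5·10 = 53; e = 52 − 53 = -1
F=11: ŷ = 3 + 5·11 = 58; e = 57.5 − 58 = -0.5
Largest |e| is 2 at F = 6, residual -2.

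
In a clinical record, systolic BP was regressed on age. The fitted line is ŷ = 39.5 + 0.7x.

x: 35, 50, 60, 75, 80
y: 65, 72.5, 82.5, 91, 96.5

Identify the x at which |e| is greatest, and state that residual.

x=35: ŷ = 39.5 + 0.7·35 = 64; e = 65 − 64 = 1
x=50: ŷ = 39.5 + 0.7·50 = 74.5; e = 72.5 − 74.5 = -2
x=60: ŷ = 39.5 + 0.7·60 = 81.5; e = 82.5 − 81.5 = 1
x=75: ŷ = 39.5 + 0.7·75 = 92; e = 91 − 92 = -1
x=80: ŷ = 39.5 + 0.7·80 = 95.5; e = 96.5 − 95.5 = 1
Largest |e| is 2 at x = 50, residual -2.

x = 50, e = -2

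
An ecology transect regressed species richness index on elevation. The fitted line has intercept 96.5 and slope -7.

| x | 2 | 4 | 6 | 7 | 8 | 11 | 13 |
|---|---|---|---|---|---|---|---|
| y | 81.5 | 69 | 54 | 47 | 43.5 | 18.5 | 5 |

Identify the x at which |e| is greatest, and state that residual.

x = 8, e = 3

x=2: ŷ = 96.5 − 7·2 = 82.5; e = 81.5 − 82.5 = -1
x=4: ŷ = 96.5 − 7·4 = 68.5; e = 69 − 68.5 = 0.5
x=6: ŷ = 96.5 − 7·6 = 54.5; e = 54 − 54.5 = -0.5
x=7: ŷ = 96.5 − 7·7 = 47.5; e = 47 − 47.5 = -0.5
x=8: ŷ = 96.5 − 7·8 = 40.5; e = 43.5 − 40.5 = 3
x=11: ŷ = 96.5 − 7·11 = 19.5; e = 18.5 − 19.5 = -1
x=13: ŷ = 96.5 − 7·13 = 5.5; e = 5 − 5.5 = -0.5
Largest |e| is 3 at x = 8, residual 3.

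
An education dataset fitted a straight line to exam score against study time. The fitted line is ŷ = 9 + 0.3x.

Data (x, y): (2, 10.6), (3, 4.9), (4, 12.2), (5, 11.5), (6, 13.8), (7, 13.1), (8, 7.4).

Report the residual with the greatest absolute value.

x=2: ŷ = 9 + 0.3·2 = 9.6; e = 10.6 − 9.6 = 1
x=3: ŷ = 9 + 0.3·3 = 9.9; e = 4.9 − 9.9 = -5
x=4: ŷ = 9 + 0.3·4 = 10.2; e = 12.2 − 10.2 = 2
x=5: ŷ = 9 + 0.3·5 = 10.5; e = 11.5 − 10.5 = 1
x=6: ŷ = 9 + 0.3·6 = 10.8; e = 13.8 − 10.8 = 3
x=7: ŷ = 9 + 0.3·7 = 11.1; e = 13.1 − 11.1 = 2
x=8: ŷ = 9 + 0.3·8 = 11.4; e = 7.4 − 11.4 = -4
Largest |e| is 5 at x = 3, residual -5.

e = -5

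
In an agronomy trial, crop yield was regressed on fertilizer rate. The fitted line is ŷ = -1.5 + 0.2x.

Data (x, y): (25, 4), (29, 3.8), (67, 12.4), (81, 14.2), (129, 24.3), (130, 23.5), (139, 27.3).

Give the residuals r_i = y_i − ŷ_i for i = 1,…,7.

x=25: ŷ = -1.5 + 0.2·25 = 3.5; r = 4 − 3.5 = 0.5
x=29: ŷ = -1.5 + 0.2·29 = 4.3; r = 3.8 − 4.3 = -0.5
x=67: ŷ = -1.5 + 0.2·67 = 11.9; r = 12.4 − 11.9 = 0.5
x=81: ŷ = -1.5 + 0.2·81 = 14.7; r = 14.2 − 14.7 = -0.5
x=129: ŷ = -1.5 + 0.2·129 = 24.3; r = 24.3 − 24.3 = 0
x=130: ŷ = -1.5 + 0.2·130 = 24.5; r = 23.5 − 24.5 = -1
x=139: ŷ = -1.5 + 0.2·139 = 26.3; r = 27.3 − 26.3 = 1

0.5, -0.5, 0.5, -0.5, 0, -1, 1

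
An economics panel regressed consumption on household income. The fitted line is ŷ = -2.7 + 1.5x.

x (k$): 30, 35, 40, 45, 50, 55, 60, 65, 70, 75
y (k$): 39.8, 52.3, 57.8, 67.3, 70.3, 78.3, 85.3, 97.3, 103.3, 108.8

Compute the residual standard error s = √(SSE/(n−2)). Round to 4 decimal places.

s = 2.1651

x=30: ŷ = -2.7 + 1.5·30 = 42.3; r = 39.8 − 42.3 = -2.5
x=35: ŷ = -2.7 + 1.5·35 = 49.8; r = 52.3 − 49.8 = 2.5
x=40: ŷ = -2.7 + 1.5·40 = 57.3; r = 57.8 − 57.3 = 0.5
x=45: ŷ = -2.7 + 1.5·45 = 64.8; r = 67.3 − 64.8 = 2.5
x=50: ŷ = -2.7 + 1.5·50 = 72.3; r = 70.3 − 72.3 = -2
x=55: ŷ = -2.7 + 1.5·55 = 79.8; r = 78.3 − 79.8 = -1.5
x=60: ŷ = -2.7 + 1.5·60 = 87.3; r = 85.3 − 87.3 = -2
x=65: ŷ = -2.7 + 1.5·65 = 94.8; r = 97.3 − 94.8 = 2.5
x=70: ŷ = -2.7 + 1.5·70 = 102.3; r = 103.3 − 102.3 = 1
x=75: ŷ = -2.7 + 1.5·75 = 109.8; r = 108.8 − 109.8 = -1
SSE = 6.25 + 6.25 + 0.25 + 6.25 + 4 + 2.25 + 4 + 6.25 + 1 + 1 = 37.5
s = √(37.5/8) = √4.6875 ≈ 2.1651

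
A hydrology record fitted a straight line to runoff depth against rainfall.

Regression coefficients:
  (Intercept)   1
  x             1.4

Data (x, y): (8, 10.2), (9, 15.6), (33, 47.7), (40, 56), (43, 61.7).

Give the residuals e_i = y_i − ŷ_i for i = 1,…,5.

x=8: ŷ = 1 + 1.4·8 = 12.2; e = 10.2 − 12.2 = -2
x=9: ŷ = 1 + 1.4·9 = 13.6; e = 15.6 − 13.6 = 2
x=33: ŷ = 1 + 1.4·33 = 47.2; e = 47.7 − 47.2 = 0.5
x=40: ŷ = 1 + 1.4·40 = 57; e = 56 − 57 = -1
x=43: ŷ = 1 + 1.4·43 = 61.2; e = 61.7 − 61.2 = 0.5

-2, 2, 0.5, -1, 0.5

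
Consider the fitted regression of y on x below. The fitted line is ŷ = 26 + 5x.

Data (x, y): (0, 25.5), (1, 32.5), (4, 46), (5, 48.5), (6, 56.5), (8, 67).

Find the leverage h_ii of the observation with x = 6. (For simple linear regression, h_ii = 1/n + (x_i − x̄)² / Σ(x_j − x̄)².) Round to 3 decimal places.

h = 0.254

x̄ = (0 + 1 + 4 + 5 + 6 + 8)/6 = 4
Σ(x − x̄)² = 16 + 9 + 0 + 1 + 4 + 16 = 46
h = 1/6 + (2)²/46 = 0.166667 + 0.0869565 = 0.254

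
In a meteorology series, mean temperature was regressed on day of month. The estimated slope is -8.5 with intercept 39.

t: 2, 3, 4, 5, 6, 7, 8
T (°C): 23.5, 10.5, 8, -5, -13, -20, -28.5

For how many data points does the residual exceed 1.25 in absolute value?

t=2: ŷ = 39 − 8.5·2 = 22; r = 23.5 − 22 = 1.5
t=3: ŷ = 39 − 8.5·3 = 13.5; r = 10.5 − 13.5 = -3
t=4: ŷ = 39 − 8.5·4 = 5; r = 8 − 5 = 3
t=5: ŷ = 39 − 8.5·5 = -3.5; r = -5 − (-3.5) = -1.5
t=6: ŷ = 39 − 8.5·6 = -12; r = -13 − (-12) = -1
t=7: ŷ = 39 − 8.5·7 = -20.5; r = -20 − (-20.5) = 0.5
t=8: ŷ = 39 − 8.5·8 = -29; r = -28.5 − (-29) = 0.5
|r| > 1.25: t=2 (|r|=1.5), t=3 (|r|=3), t=4 (|r|=3), t=5 (|r|=1.5) → 4

4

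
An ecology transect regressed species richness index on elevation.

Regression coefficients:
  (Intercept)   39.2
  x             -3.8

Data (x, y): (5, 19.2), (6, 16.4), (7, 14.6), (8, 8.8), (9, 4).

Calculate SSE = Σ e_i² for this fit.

x=5: ŷ = 39.2 − 3.8·5 = 20.2; e = 19.2 − 20.2 = -1
x=6: ŷ = 39.2 − 3.8·6 = 16.4; e = 16.4 − 16.4 = 0
x=7: ŷ = 39.2 − 3.8·7 = 12.6; e = 14.6 − 12.6 = 2
x=8: ŷ = 39.2 − 3.8·8 = 8.8; e = 8.8 − 8.8 = 0
x=9: ŷ = 39.2 − 3.8·9 = 5; e = 4 − 5 = -1
SSE = 1 + 0 + 4 + 0 + 1 = 6

SSE = 6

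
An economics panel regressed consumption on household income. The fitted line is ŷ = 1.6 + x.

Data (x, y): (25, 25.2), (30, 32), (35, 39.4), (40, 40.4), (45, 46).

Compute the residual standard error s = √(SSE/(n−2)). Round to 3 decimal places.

s = 1.980

x=25: ŷ = 1.6 + 25 = 26.6; r = 25.2 − 26.6 = -1.4
x=30: ŷ = 1.6 + 30 = 31.6; r = 32 − 31.6 = 0.4
x=35: ŷ = 1.6 + 35 = 36.6; r = 39.4 − 36.6 = 2.8
x=40: ŷ = 1.6 + 40 = 41.6; r = 40.4 − 41.6 = -1.2
x=45: ŷ = 1.6 + 45 = 46.6; r = 46 − 46.6 = -0.6
SSE = 1.96 + 0.16 + 7.84 + 1.44 + 0.36 = 11.76
s = √(11.76/3) = √3.92 ≈ 1.980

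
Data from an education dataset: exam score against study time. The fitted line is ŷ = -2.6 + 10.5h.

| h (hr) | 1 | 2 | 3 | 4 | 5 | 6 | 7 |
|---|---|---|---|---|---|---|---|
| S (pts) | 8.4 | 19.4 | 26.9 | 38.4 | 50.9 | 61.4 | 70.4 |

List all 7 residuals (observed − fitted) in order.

h=1: ŷ = -2.6 + 10.5·1 = 7.9; r = 8.4 − 7.9 = 0.5
h=2: ŷ = -2.6 + 10.5·2 = 18.4; r = 19.4 − 18.4 = 1
h=3: ŷ = -2.6 + 10.5·3 = 28.9; r = 26.9 − 28.9 = -2
h=4: ŷ = -2.6 + 10.5·4 = 39.4; r = 38.4 − 39.4 = -1
h=5: ŷ = -2.6 + 10.5·5 = 49.9; r = 50.9 − 49.9 = 1
h=6: ŷ = -2.6 + 10.5·6 = 60.4; r = 61.4 − 60.4 = 1
h=7: ŷ = -2.6 + 10.5·7 = 70.9; r = 70.4 − 70.9 = -0.5

0.5, 1, -2, -1, 1, 1, -0.5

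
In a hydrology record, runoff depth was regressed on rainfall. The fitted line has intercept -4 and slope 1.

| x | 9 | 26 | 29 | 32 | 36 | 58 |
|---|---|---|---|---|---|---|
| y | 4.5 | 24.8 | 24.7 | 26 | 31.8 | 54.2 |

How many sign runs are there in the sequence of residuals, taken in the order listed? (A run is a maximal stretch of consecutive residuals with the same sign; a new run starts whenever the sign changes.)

x=9: ŷ = -4 + 9 = 5; e = 4.5 − 5 = -0.5
x=26: ŷ = -4 + 26 = 22; e = 24.8 − 22 = 2.8
x=29: ŷ = -4 + 29 = 25; e = 24.7 − 25 = -0.3
x=32: ŷ = -4 + 32 = 28; e = 26 − 28 = -2
x=36: ŷ = -4 + 36 = 32; e = 31.8 − 32 = -0.2
x=58: ŷ = -4 + 58 = 54; e = 54.2 − 54 = 0.2
Signs: − + − − − +
Runs: −×1, +×1, −×3, +×1 → 4

4 runs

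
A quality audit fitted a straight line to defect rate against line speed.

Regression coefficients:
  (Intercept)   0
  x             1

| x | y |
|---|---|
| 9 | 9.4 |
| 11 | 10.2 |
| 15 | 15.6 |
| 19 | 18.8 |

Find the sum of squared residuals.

SSE = 1.2

x=9: ŷ = 9 = 9; e = 9.4 − 9 = 0.4
x=11: ŷ = 11 = 11; e = 10.2 − 11 = -0.8
x=15: ŷ = 15 = 15; e = 15.6 − 15 = 0.6
x=19: ŷ = 19 = 19; e = 18.8 − 19 = -0.2
SSE = 0.16 + 0.64 + 0.36 + 0.04 = 1.2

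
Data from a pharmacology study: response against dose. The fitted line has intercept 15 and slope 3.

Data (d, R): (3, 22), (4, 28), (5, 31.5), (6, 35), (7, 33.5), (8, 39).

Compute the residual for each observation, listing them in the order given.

d=3: R̂ = 15 + 3·3 = 24; e = 22 − 24 = -2
d=4: R̂ = 15 + 3·4 = 27; e = 28 − 27 = 1
d=5: R̂ = 15 + 3·5 = 30; e = 31.5 − 30 = 1.5
d=6: R̂ = 15 + 3·6 = 33; e = 35 − 33 = 2
d=7: R̂ = 15 + 3·7 = 36; e = 33.5 − 36 = -2.5
d=8: R̂ = 15 + 3·8 = 39; e = 39 − 39 = 0

-2, 1, 1.5, 2, -2.5, 0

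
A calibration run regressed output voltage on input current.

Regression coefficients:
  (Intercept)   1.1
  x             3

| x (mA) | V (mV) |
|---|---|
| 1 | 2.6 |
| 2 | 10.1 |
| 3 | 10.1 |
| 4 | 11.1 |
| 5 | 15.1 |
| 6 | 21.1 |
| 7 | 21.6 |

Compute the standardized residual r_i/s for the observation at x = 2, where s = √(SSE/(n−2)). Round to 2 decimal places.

x=1: ŷ = 1.1 + 3·1 = 4.1; r = 2.6 − 4.1 = -1.5
x=2: ŷ = 1.1 + 3·2 = 7.1; r = 10.1 − 7.1 = 3
x=3: ŷ = 1.1 + 3·3 = 10.1; r = 10.1 − 10.1 = 0
x=4: ŷ = 1.1 + 3·4 = 13.1; r = 11.1 − 13.1 = -2
x=5: ŷ = 1.1 + 3·5 = 16.1; r = 15.1 − 16.1 = -1
x=6: ŷ = 1.1 + 3·6 = 19.1; r = 21.1 − 19.1 = 2
x=7: ŷ = 1.1 + 3·7 = 22.1; r = 21.6 − 22.1 = -0.5
SSE = 2.25 + 9 + 0 + 4 + 1 + 4 + 0.25 = 20.5
s = √(20.5/5) = 2.02485
r/s = 3 / 2.02485 = 1.48

1.48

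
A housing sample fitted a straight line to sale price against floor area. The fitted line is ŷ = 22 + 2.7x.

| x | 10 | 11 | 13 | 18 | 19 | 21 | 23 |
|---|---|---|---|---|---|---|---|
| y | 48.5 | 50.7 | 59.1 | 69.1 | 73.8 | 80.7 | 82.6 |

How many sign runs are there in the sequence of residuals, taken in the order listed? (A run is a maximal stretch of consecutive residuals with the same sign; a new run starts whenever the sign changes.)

x=10: ŷ = 22 + 2.7·10 = 49; e = 48.5 − 49 = -0.5
x=11: ŷ = 22 + 2.7·11 = 51.7; e = 50.7 − 51.7 = -1
x=13: ŷ = 22 + 2.7·13 = 57.1; e = 59.1 − 57.1 = 2
x=18: ŷ = 22 + 2.7·18 = 70.6; e = 69.1 − 70.6 = -1.5
x=19: ŷ = 22 + 2.7·19 = 73.3; e = 73.8 − 73.3 = 0.5
x=21: ŷ = 22 + 2.7·21 = 78.7; e = 80.7 − 78.7 = 2
x=23: ŷ = 22 + 2.7·23 = 84.1; e = 82.6 − 84.1 = -1.5
Signs: − − + − + + −
Runs: −×2, +×1, −×1, +×2, −×1 → 5

5 runs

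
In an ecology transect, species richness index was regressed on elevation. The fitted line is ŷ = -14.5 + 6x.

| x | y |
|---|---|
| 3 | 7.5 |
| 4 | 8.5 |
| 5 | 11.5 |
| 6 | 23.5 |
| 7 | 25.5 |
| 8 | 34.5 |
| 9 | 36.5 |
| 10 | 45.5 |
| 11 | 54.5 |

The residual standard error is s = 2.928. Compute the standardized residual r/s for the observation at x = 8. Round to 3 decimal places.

ŷ = -14.5 + 6·8 = 33.5
r = 34.5 − 33.5 = 1
r/s = 1 / 2.928 = 0.342

0.342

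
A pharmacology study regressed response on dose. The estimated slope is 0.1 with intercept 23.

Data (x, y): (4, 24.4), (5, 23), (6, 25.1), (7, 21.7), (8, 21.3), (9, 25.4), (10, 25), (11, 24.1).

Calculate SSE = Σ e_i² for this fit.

x=4: ŷ = 23 + 0.1·4 = 23.4; e = 24.4 − 23.4 = 1
x=5: ŷ = 23 + 0.1·5 = 23.5; e = 23 − 23.5 = -0.5
x=6: ŷ = 23 + 0.1·6 = 23.6; e = 25.1 − 23.6 = 1.5
x=7: ŷ = 23 + 0.1·7 = 23.7; e = 21.7 − 23.7 = -2
x=8: ŷ = 23 + 0.1·8 = 23.8; e = 21.3 − 23.8 = -2.5
x=9: ŷ = 23 + 0.1·9 = 23.9; e = 25.4 − 23.9 = 1.5
x=10: ŷ = 23 + 0.1·10 = 24; e = 25 − 24 = 1
x=11: ŷ = 23 + 0.1·11 = 24.1; e = 24.1 − 24.1 = 0
SSE = 1 + 0.25 + 2.25 + 4 + 6.25 + 2.25 + 1 + 0 = 17

SSE = 17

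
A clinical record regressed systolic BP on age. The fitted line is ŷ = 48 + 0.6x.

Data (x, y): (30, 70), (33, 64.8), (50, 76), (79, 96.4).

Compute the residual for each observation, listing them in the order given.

4, -3, -2, 1

x=30: ŷ = 48 + 0.6·30 = 66; r = 70 − 66 = 4
x=33: ŷ = 48 + 0.6·33 = 67.8; r = 64.8 − 67.8 = -3
x=50: ŷ = 48 + 0.6·50 = 78; r = 76 − 78 = -2
x=79: ŷ = 48 + 0.6·79 = 95.4; r = 96.4 − 95.4 = 1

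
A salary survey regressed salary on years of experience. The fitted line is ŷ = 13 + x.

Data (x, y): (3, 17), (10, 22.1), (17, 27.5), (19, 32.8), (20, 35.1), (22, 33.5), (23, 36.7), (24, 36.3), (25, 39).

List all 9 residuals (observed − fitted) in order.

1, -0.9, -2.5, 0.8, 2.1, -1.5, 0.7, -0.7, 1

x=3: ŷ = 13 + 3 = 16; r = 17 − 16 = 1
x=10: ŷ = 13 + 10 = 23; r = 22.1 − 23 = -0.9
x=17: ŷ = 13 + 17 = 30; r = 27.5 − 30 = -2.5
x=19: ŷ = 13 + 19 = 32; r = 32.8 − 32 = 0.8
x=20: ŷ = 13 + 20 = 33; r = 35.1 − 33 = 2.1
x=22: ŷ = 13 + 22 = 35; r = 33.5 − 35 = -1.5
x=23: ŷ = 13 + 23 = 36; r = 36.7 − 36 = 0.7
x=24: ŷ = 13 + 24 = 37; r = 36.3 − 37 = -0.7
x=25: ŷ = 13 + 25 = 38; r = 39 − 38 = 1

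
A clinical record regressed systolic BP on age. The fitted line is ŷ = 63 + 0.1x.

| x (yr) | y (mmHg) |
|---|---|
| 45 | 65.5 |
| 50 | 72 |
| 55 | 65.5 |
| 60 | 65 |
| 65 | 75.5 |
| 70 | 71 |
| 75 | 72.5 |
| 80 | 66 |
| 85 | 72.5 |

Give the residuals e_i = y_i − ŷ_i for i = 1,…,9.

-2, 4, -3, -4, 6, 1, 2, -5, 1

x=45: ŷ = 63 + 0.1·45 = 67.5; e = 65.5 − 67.5 = -2
x=50: ŷ = 63 + 0.1·50 = 68; e = 72 − 68 = 4
x=55: ŷ = 63 + 0.1·55 = 68.5; e = 65.5 − 68.5 = -3
x=60: ŷ = 63 + 0.1·60 = 69; e = 65 − 69 = -4
x=65: ŷ = 63 + 0.1·65 = 69.5; e = 75.5 − 69.5 = 6
x=70: ŷ = 63 + 0.1·70 = 70; e = 71 − 70 = 1
x=75: ŷ = 63 + 0.1·75 = 70.5; e = 72.5 − 70.5 = 2
x=80: ŷ = 63 + 0.1·80 = 71; e = 66 − 71 = -5
x=85: ŷ = 63 + 0.1·85 = 71.5; e = 72.5 − 71.5 = 1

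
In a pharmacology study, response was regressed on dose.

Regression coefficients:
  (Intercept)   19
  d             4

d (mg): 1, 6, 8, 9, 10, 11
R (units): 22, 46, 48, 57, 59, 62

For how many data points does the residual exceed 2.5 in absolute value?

d=1: R̂ = 19 + 4·1 = 23; e = 22 − 23 = -1
d=6: R̂ = 19 + 4·6 = 43; e = 46 − 43 = 3
d=8: R̂ = 19 + 4·8 = 51; e = 48 − 51 = -3
d=9: R̂ = 19 + 4·9 = 55; e = 57 − 55 = 2
d=10: R̂ = 19 + 4·10 = 59; e = 59 − 59 = 0
d=11: R̂ = 19 + 4·11 = 63; e = 62 − 63 = -1
|e| > 2.5: d=6 (|e|=3), d=8 (|e|=3) → 2

2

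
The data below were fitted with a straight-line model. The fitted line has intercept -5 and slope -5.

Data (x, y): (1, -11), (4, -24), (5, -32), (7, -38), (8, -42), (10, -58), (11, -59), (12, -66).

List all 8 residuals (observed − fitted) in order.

-1, 1, -2, 2, 3, -3, 1, -1

x=1: ŷ = -5 − 5·1 = -10; r = -11 − (-10) = -1
x=4: ŷ = -5 − 5·4 = -25; r = -24 − (-25) = 1
x=5: ŷ = -5 − 5·5 = -30; r = -32 − (-30) = -2
x=7: ŷ = -5 − 5·7 = -40; r = -38 − (-40) = 2
x=8: ŷ = -5 − 5·8 = -45; r = -42 − (-45) = 3
x=10: ŷ = -5 − 5·10 = -55; r = -58 − (-55) = -3
x=11: ŷ = -5 − 5·11 = -60; r = -59 − (-60) = 1
x=12: ŷ = -5 − 5·12 = -65; r = -66 − (-65) = -1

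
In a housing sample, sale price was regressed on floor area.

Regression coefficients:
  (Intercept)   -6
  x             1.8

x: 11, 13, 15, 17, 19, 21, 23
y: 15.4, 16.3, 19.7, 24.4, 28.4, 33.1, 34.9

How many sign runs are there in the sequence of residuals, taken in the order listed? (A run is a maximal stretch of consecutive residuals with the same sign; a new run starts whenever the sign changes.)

4 runs

x=11: ŷ = -6 + 1.8·11 = 13.8; r = 15.4 − 13.8 = 1.6
x=13: ŷ = -6 + 1.8·13 = 17.4; r = 16.3 − 17.4 = -1.1
x=15: ŷ = -6 + 1.8·15 = 21; r = 19.7 − 21 = -1.3
x=17: ŷ = -6 + 1.8·17 = 24.6; r = 24.4 − 24.6 = -0.2
x=19: ŷ = -6 + 1.8·19 = 28.2; r = 28.4 − 28.2 = 0.2
x=21: ŷ = -6 + 1.8·21 = 31.8; r = 33.1 − 31.8 = 1.3
x=23: ŷ = -6 + 1.8·23 = 35.4; r = 34.9 − 35.4 = -0.5
Signs: + − − − + + −
Runs: +×1, −×3, +×2, −×1 → 4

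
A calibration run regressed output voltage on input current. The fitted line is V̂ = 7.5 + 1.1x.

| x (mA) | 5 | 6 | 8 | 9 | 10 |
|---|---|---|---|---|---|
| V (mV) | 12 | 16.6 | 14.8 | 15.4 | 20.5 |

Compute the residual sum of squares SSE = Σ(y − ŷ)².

SSE = 17.5

x=5: V̂ = 7.5 + 1.1·5 = 13; e = 12 − 13 = -1
x=6: V̂ = 7.5 + 1.1·6 = 14.1; e = 16.6 − 14.1 = 2.5
x=8: V̂ = 7.5 + 1.1·8 = 16.3; e = 14.8 − 16.3 = -1.5
x=9: V̂ = 7.5 + 1.1·9 = 17.4; e = 15.4 − 17.4 = -2
x=10: V̂ = 7.5 + 1.1·10 = 18.5; e = 20.5 − 18.5 = 2
SSE = 1 + 6.25 + 2.25 + 4 + 4 = 17.5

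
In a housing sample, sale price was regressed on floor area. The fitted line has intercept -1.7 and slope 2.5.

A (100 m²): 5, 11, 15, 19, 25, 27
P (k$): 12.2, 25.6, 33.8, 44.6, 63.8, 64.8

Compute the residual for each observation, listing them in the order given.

A=5: ŷ = -1.7 + 2.5·5 = 10.8; r = 12.2 − 10.8 = 1.4
A=11: ŷ = -1.7 + 2.5·11 = 25.8; r = 25.6 − 25.8 = -0.2
A=15: ŷ = -1.7 + 2.5·15 = 35.8; r = 33.8 − 35.8 = -2
A=19: ŷ = -1.7 + 2.5·19 = 45.8; r = 44.6 − 45.8 = -1.2
A=25: ŷ = -1.7 + 2.5·25 = 60.8; r = 63.8 − 60.8 = 3
A=27: ŷ = -1.7 + 2.5·27 = 65.8; r = 64.8 − 65.8 = -1

1.4, -0.2, -2, -1.2, 3, -1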